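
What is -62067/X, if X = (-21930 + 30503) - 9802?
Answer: 62067/1229 ≈ 50.502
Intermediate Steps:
X = -1229 (X = 8573 - 9802 = -1229)
-62067/X = -62067/(-1229) = -62067*(-1/1229) = 62067/1229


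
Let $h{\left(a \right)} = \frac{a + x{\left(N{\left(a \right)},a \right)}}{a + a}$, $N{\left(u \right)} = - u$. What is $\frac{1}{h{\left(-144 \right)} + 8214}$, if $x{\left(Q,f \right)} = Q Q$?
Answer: $\frac{2}{16285} \approx 0.00012281$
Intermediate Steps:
$x{\left(Q,f \right)} = Q^{2}$
$h{\left(a \right)} = \frac{a + a^{2}}{2 a}$ ($h{\left(a \right)} = \frac{a + \left(- a\right)^{2}}{a + a} = \frac{a + a^{2}}{2 a}$)
$\frac{1}{h{\left(-144 \right)} + 8214} = \frac{1}{\left(\frac{1}{2} + \frac{1}{2} \left(-144\right)\right) + 8214} = \frac{1}{\left(\frac{1}{2} - 72\right) + 8214} = \frac{1}{- \frac{143}{2} + 8214} = \frac{1}{\frac{16285}{2}} = \frac{2}{16285}$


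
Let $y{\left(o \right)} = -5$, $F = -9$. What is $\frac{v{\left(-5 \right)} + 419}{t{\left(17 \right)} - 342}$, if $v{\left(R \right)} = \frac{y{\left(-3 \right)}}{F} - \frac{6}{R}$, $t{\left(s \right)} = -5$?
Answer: $- \frac{18934}{15615} \approx -1.2126$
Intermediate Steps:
$v{\left(R \right)} = \frac{5}{9} - \frac{6}{R}$ ($v{\left(R \right)} = - \frac{5}{-9} - \frac{6}{R} = \left(-5\right) \left(- \frac{1}{9}\right) - \frac{6}{R} = \frac{5}{9} - \frac{6}{R}$)
$\frac{v{\left(-5 \right)} + 419}{t{\left(17 \right)} - 342} = \frac{\left(\frac{5}{9} - \frac{6}{-5}\right) + 419}{-5 - 342} = \frac{\left(\frac{5}{9} - - \frac{6}{5}\right) + 419}{-347} = \left(\left(\frac{5}{9} + \frac{6}{5}\right) + 419\right) \left(- \frac{1}{347}\right) = \left(\frac{79}{45} + 419\right) \left(- \frac{1}{347}\right) = \frac{18934}{45} \left(- \frac{1}{347}\right) = - \frac{18934}{15615}$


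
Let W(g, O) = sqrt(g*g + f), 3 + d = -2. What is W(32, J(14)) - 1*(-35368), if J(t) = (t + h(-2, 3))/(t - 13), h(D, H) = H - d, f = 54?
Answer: 35368 + 7*sqrt(22) ≈ 35401.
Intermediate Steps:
d = -5 (d = -3 - 2 = -5)
h(D, H) = 5 + H (h(D, H) = H - 1*(-5) = H + 5 = 5 + H)
J(t) = (8 + t)/(-13 + t) (J(t) = (t + (5 + 3))/(t - 13) = (t + 8)/(-13 + t) = (8 + t)/(-13 + t))
W(g, O) = sqrt(54 + g**2) (W(g, O) = sqrt(g*g + 54) = sqrt(g**2 + 54) = sqrt(54 + g**2))
W(32, J(14)) - 1*(-35368) = sqrt(54 + 32**2) - 1*(-35368) = sqrt(54 + 1024) + 35368 = sqrt(1078) + 35368 = 7*sqrt(22) + 35368 = 35368 + 7*sqrt(22)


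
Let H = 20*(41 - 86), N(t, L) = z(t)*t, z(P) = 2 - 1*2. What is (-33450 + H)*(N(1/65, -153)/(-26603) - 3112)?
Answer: 106897200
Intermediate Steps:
z(P) = 0 (z(P) = 2 - 2 = 0)
N(t, L) = 0 (N(t, L) = 0*t = 0)
H = -900 (H = 20*(-45) = -900)
(-33450 + H)*(N(1/65, -153)/(-26603) - 3112) = (-33450 - 900)*(0/(-26603) - 3112) = -34350*(0*(-1/26603) - 3112) = -34350*(0 - 3112) = -34350*(-3112) = 106897200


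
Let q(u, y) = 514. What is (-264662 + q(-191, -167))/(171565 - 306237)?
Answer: 66037/33668 ≈ 1.9614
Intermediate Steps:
(-264662 + q(-191, -167))/(171565 - 306237) = (-264662 + 514)/(171565 - 306237) = -264148/(-134672) = -264148*(-1/134672) = 66037/33668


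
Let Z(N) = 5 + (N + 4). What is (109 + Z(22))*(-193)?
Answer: -27020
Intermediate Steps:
Z(N) = 9 + N (Z(N) = 5 + (4 + N) = 9 + N)
(109 + Z(22))*(-193) = (109 + (9 + 22))*(-193) = (109 + 31)*(-193) = 140*(-193) = -27020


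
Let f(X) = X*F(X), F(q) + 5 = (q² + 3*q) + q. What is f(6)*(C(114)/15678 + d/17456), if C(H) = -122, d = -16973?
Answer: -7376388965/22806264 ≈ -323.44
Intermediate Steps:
F(q) = -5 + q² + 4*q (F(q) = -5 + ((q² + 3*q) + q) = -5 + (q² + 4*q) = -5 + q² + 4*q)
f(X) = X*(-5 + X² + 4*X)
f(6)*(C(114)/15678 + d/17456) = (6*(-5 + 6² + 4*6))*(-122/15678 - 16973/17456) = (6*(-5 + 36 + 24))*(-122*1/15678 - 16973*1/17456) = (6*55)*(-61/7839 - 16973/17456) = 330*(-134116163/136837584) = -7376388965/22806264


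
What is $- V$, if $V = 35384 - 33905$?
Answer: $-1479$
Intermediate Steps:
$V = 1479$ ($V = 35384 - 33905 = 1479$)
$- V = \left(-1\right) 1479 = -1479$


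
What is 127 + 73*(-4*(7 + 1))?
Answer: -2209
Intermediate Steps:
127 + 73*(-4*(7 + 1)) = 127 + 73*(-4*8) = 127 + 73*(-32) = 127 - 2336 = -2209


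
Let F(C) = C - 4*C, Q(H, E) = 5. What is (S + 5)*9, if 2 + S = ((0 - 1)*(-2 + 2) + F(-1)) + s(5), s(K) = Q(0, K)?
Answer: 99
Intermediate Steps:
s(K) = 5
F(C) = -3*C
S = 6 (S = -2 + (((0 - 1)*(-2 + 2) - 3*(-1)) + 5) = -2 + ((-1*0 + 3) + 5) = -2 + ((0 + 3) + 5) = -2 + (3 + 5) = -2 + 8 = 6)
(S + 5)*9 = (6 + 5)*9 = 11*9 = 99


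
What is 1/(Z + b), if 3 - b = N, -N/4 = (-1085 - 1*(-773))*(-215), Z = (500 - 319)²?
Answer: 1/301084 ≈ 3.3213e-6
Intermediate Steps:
Z = 32761 (Z = 181² = 32761)
N = -268320 (N = -4*(-1085 - 1*(-773))*(-215) = -4*(-1085 + 773)*(-215) = -(-1248)*(-215) = -4*67080 = -268320)
b = 268323 (b = 3 - 1*(-268320) = 3 + 268320 = 268323)
1/(Z + b) = 1/(32761 + 268323) = 1/301084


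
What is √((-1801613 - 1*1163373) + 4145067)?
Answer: √1180081 ≈ 1086.3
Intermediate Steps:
√((-1801613 - 1*1163373) + 4145067) = √((-1801613 - 1163373) + 4145067) = √(-2964986 + 4145067) = √1180081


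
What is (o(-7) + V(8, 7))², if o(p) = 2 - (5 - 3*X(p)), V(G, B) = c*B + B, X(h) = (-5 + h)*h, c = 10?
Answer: 106276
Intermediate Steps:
X(h) = h*(-5 + h)
V(G, B) = 11*B (V(G, B) = 10*B + B = 11*B)
o(p) = -3 + 3*p*(-5 + p) (o(p) = 2 - (5 - 3*p*(-5 + p)) = 2 + (-5 + 3*p*(-5 + p)) = -3 + 3*p*(-5 + p))
(o(-7) + V(8, 7))² = ((-3 + 3*(-7)*(-5 - 7)) + 11*7)² = ((-3 + 3*(-7)*(-12)) + 77)² = ((-3 + 252) + 77)² = (249 + 77)² = 326² = 106276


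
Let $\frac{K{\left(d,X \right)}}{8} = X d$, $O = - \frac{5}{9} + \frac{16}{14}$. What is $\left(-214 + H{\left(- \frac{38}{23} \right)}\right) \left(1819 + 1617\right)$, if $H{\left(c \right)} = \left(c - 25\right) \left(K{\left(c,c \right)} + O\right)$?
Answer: $- \frac{2137743240916}{766521} \approx -2.7889 \cdot 10^{6}$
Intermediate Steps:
$O = \frac{37}{63}$ ($O = \left(-5\right) \frac{1}{9} + 16 \cdot \frac{1}{14} = - \frac{5}{9} + \frac{8}{7} = \frac{37}{63} \approx 0.5873$)
$K{\left(d,X \right)} = 8 X d$
$H{\left(c \right)} = \left(-25 + c\right) \left(\frac{37}{63} + 8 c^{2}\right)$ ($H{\left(c \right)} = \left(c - 25\right) \left(8 c c + \frac{37}{63}\right) = \left(-25 + c\right) \left(8 c^{2} + \frac{37}{63}\right) = \left(-25 + c\right) \left(\frac{37}{63} + 8 c^{2}\right)$)
$\left(-214 + H{\left(- \frac{38}{23} \right)}\right) \left(1819 + 1617\right) = \left(-214 + \left(- \frac{925}{63} - 200 \left(- \frac{38}{23}\right)^{2} + 8 \left(- \frac{38}{23}\right)^{3} + \frac{37 \left(- \frac{38}{23}\right)}{63}\right)\right) \left(1819 + 1617\right) = \left(-214 + \left(- \frac{925}{63} - 200 \left(\left(-38\right) \frac{1}{23}\right)^{2} + 8 \left(\left(-38\right) \frac{1}{23}\right)^{3} + \frac{37 \left(\left(-38\right) \frac{1}{23}\right)}{63}\right)\right) 3436 = \left(-214 + \left(- \frac{925}{63} - 200 \left(- \frac{38}{23}\right)^{2} + 8 \left(- \frac{38}{23}\right)^{3} + \frac{37}{63} \left(- \frac{38}{23}\right)\right)\right) 3436 = \left(-214 - \frac{458124937}{766521}\right) 3436 = \left(- \frac{622160431}{766521}\right) 3436 = - \frac{2137743240916}{766521}$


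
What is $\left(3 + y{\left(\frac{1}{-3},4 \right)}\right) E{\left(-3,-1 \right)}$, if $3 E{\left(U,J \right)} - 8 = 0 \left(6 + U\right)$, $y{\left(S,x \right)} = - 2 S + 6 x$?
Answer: $\frac{664}{9} \approx 73.778$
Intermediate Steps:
$E{\left(U,J \right)} = \frac{8}{3}$ ($E{\left(U,J \right)} = \frac{8}{3} + \frac{0 \left(6 + U\right)}{3} = \frac{8}{3} + \frac{1}{3} \cdot 0 = \frac{8}{3} + 0 = \frac{8}{3}$)
$\left(3 + y{\left(\frac{1}{-3},4 \right)}\right) E{\left(-3,-1 \right)} = \left(3 + \left(- \frac{2}{-3} + 6 \cdot 4\right)\right) \frac{8}{3} = \left(3 + \left(\left(-2\right) \left(- \frac{1}{3}\right) + 24\right)\right) \frac{8}{3} = \left(3 + \left(\frac{2}{3} + 24\right)\right) \frac{8}{3} = \left(3 + \frac{74}{3}\right) \frac{8}{3} = \frac{83}{3} \cdot \frac{8}{3} = \frac{664}{9}$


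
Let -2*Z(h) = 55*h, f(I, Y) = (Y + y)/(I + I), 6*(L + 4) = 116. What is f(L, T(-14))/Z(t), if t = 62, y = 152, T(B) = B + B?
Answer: -3/1265 ≈ -0.0023715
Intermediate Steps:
T(B) = 2*B
L = 46/3 (L = -4 + (1/6)*116 = -4 + 58/3 = 46/3 ≈ 15.333)
f(I, Y) = (152 + Y)/(2*I) (f(I, Y) = (Y + 152)/(I + I) = (152 + Y)/((2*I)) = (152 + Y)*(1/(2*I)) = (152 + Y)/(2*I))
Z(h) = -55*h/2
f(L, T(-14))/Z(t) = ((152 + 2*(-14))/(2*(46/3)))/((-55/2*62)) = ((1/2)*(3/46)*(152 - 28))/(-1705) = ((1/2)*(3/46)*124)*(-1/1705) = (93/23)*(-1/1705) = -3/1265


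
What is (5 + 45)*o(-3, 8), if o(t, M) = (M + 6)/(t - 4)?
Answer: -100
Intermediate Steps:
o(t, M) = (6 + M)/(-4 + t)
(5 + 45)*o(-3, 8) = (5 + 45)*((6 + 8)/(-4 - 3)) = 50*(14/(-7)) = 50*(-⅐*14) = 50*(-2) = -100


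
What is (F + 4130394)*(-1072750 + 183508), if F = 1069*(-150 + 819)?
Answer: -4308871019310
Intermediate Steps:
F = 715161 (F = 1069*669 = 715161)
(F + 4130394)*(-1072750 + 183508) = (715161 + 4130394)*(-1072750 + 183508) = 4845555*(-889242) = -4308871019310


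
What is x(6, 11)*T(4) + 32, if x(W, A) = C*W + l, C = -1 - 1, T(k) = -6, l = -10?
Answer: 164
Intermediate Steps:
C = -2
x(W, A) = -10 - 2*W (x(W, A) = -2*W - 10 = -10 - 2*W)
x(6, 11)*T(4) + 32 = (-10 - 2*6)*(-6) + 32 = (-10 - 12)*(-6) + 32 = -22*(-6) + 32 = 132 + 32 = 164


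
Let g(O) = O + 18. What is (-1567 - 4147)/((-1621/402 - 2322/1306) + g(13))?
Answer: -1499959284/6612451 ≈ -226.84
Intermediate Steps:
g(O) = 18 + O
(-1567 - 4147)/((-1621/402 - 2322/1306) + g(13)) = (-1567 - 4147)/((-1621/402 - 2322/1306) + (18 + 13)) = -5714/((-1621*1/402 - 2322*1/1306) + 31) = -5714/((-1621/402 - 1161/653) + 31) = -5714/(-1525235/262506 + 31) = -5714/6612451/262506 = -5714*262506/6612451 = -1499959284/6612451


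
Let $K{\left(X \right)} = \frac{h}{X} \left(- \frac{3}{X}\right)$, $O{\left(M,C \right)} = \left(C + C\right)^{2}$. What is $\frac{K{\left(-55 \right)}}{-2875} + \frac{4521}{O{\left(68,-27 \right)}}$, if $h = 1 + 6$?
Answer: $\frac{13106211037}{8453362500} \approx 1.5504$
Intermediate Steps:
$h = 7$
$O{\left(M,C \right)} = 4 C^{2}$ ($O{\left(M,C \right)} = \left(2 C\right)^{2} = 4 C^{2}$)
$K{\left(X \right)} = - \frac{21}{X^{2}}$ ($K{\left(X \right)} = \frac{7}{X} \left(- \frac{3}{X}\right) = - \frac{21}{X^{2}}$)
$\frac{K{\left(-55 \right)}}{-2875} + \frac{4521}{O{\left(68,-27 \right)}} = \frac{\left(-21\right) \frac{1}{3025}}{-2875} + \frac{4521}{4 \left(-27\right)^{2}} = \left(-21\right) \frac{1}{3025} \left(- \frac{1}{2875}\right) + \frac{4521}{4 \cdot 729} = \left(- \frac{21}{3025}\right) \left(- \frac{1}{2875}\right) + \frac{4521}{2916} = \frac{21}{8696875} + 4521 \cdot \frac{1}{2916} = \frac{21}{8696875} + \frac{1507}{972} = \frac{13106211037}{8453362500}$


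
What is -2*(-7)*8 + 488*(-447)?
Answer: -218024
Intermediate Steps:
-2*(-7)*8 + 488*(-447) = 14*8 - 218136 = 112 - 218136 = -218024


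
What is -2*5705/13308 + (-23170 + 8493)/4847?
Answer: -125312893/32251938 ≈ -3.8854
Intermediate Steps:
-2*5705/13308 + (-23170 + 8493)/4847 = -11410*1/13308 - 14677*1/4847 = -5705/6654 - 14677/4847 = -125312893/32251938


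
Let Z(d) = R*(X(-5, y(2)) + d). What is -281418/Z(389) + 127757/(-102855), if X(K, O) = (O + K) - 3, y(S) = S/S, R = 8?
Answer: -14667836891/157162440 ≈ -93.329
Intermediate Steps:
y(S) = 1
X(K, O) = -3 + K + O (X(K, O) = (K + O) - 3 = -3 + K + O)
Z(d) = -56 + 8*d (Z(d) = 8*((-3 - 5 + 1) + d) = 8*(-7 + d) = -56 + 8*d)
-281418/Z(389) + 127757/(-102855) = -281418/(-56 + 8*389) + 127757/(-102855) = -281418/(-56 + 3112) + 127757*(-1/102855) = -281418/3056 - 127757/102855 = -281418*1/3056 - 127757/102855 = -140709/1528 - 127757/102855 = -14667836891/157162440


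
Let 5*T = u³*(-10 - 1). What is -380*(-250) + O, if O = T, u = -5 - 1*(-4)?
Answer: 475011/5 ≈ 95002.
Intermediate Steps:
u = -1 (u = -5 + 4 = -1)
T = 11/5 (T = ((-1)³*(-10 - 1))/5 = (-1*(-11))/5 = (⅕)*11 = 11/5 ≈ 2.2000)
O = 11/5 ≈ 2.2000
-380*(-250) + O = -380*(-250) + 11/5 = 95000 + 11/5 = 475011/5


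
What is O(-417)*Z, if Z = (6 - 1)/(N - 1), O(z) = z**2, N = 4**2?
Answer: 57963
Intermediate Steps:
N = 16
Z = 1/3 (Z = (6 - 1)/(16 - 1) = 5/15 = 5*(1/15) = 1/3 ≈ 0.33333)
O(-417)*Z = (-417)**2*(1/3) = 173889*(1/3) = 57963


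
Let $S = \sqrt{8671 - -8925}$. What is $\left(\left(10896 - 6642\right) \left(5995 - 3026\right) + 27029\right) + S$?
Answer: $12657155 + 2 \sqrt{4399} \approx 1.2657 \cdot 10^{7}$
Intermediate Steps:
$S = 2 \sqrt{4399}$ ($S = \sqrt{8671 + 8925} = \sqrt{17596} = 2 \sqrt{4399} \approx 132.65$)
$\left(\left(10896 - 6642\right) \left(5995 - 3026\right) + 27029\right) + S = \left(\left(10896 - 6642\right) \left(5995 - 3026\right) + 27029\right) + 2 \sqrt{4399} = \left(4254 \cdot 2969 + 27029\right) + 2 \sqrt{4399} = \left(12630126 + 27029\right) + 2 \sqrt{4399} = 12657155 + 2 \sqrt{4399}$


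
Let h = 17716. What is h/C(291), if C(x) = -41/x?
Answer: -5155356/41 ≈ -1.2574e+5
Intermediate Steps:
h/C(291) = 17716/((-41/291)) = 17716/((-41*1/291)) = 17716/(-41/291) = 17716*(-291/41) = -5155356/41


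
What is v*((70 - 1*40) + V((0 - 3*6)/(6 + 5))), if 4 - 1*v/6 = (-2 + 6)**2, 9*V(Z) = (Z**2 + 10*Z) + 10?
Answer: -257792/121 ≈ -2130.5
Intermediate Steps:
V(Z) = 10/9 + Z**2/9 + 10*Z/9 (V(Z) = ((Z**2 + 10*Z) + 10)/9 = (10 + Z**2 + 10*Z)/9 = 10/9 + Z**2/9 + 10*Z/9)
v = -72 (v = 24 - 6*(-2 + 6)**2 = 24 - 6*4**2 = 24 - 6*16 = 24 - 96 = -72)
v*((70 - 1*40) + V((0 - 3*6)/(6 + 5))) = -72*((70 - 1*40) + (10/9 + ((0 - 3*6)/(6 + 5))**2/9 + 10*((0 - 3*6)/(6 + 5))/9)) = -72*((70 - 40) + (10/9 + ((0 - 18)/11)**2/9 + 10*((0 - 18)/11)/9)) = -72*(30 + (10/9 + (-18*1/11)**2/9 + 10*(-18*1/11)/9)) = -72*(30 + (10/9 + (-18/11)**2/9 + (10/9)*(-18/11))) = -72*(30 + (10/9 + (1/9)*(324/121) - 20/11)) = -72*(30 + (10/9 + 36/121 - 20/11)) = -72*(30 - 446/1089) = -72*32224/1089 = -257792/121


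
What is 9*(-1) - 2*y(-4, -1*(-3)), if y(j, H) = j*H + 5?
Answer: 5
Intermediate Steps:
y(j, H) = 5 + H*j (y(j, H) = H*j + 5 = 5 + H*j)
9*(-1) - 2*y(-4, -1*(-3)) = 9*(-1) - 2*(5 - 1*(-3)*(-4)) = -9 - 2*(5 + 3*(-4)) = -9 - 2*(5 - 12) = -9 - 2*(-7) = -9 + 14 = 5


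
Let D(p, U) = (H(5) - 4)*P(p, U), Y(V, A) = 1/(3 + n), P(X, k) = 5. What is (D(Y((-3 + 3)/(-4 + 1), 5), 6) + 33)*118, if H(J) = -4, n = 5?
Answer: -826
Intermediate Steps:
Y(V, A) = 1/8 (Y(V, A) = 1/(3 + 5) = 1/8)
D(p, U) = -40 (D(p, U) = (-4 - 4)*5 = -8*5 = -40)
(D(Y((-3 + 3)/(-4 + 1), 5), 6) + 33)*118 = (-40 + 33)*118 = -7*118 = -826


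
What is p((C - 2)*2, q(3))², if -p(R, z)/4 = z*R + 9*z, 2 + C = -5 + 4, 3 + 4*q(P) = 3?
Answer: 0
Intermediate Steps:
q(P) = 0 (q(P) = -¾ + (¼)*3 = -¾ + ¾ = 0)
C = -3 (C = -2 + (-5 + 4) = -2 - 1 = -3)
p(R, z) = -36*z - 4*R*z (p(R, z) = -4*(z*R + 9*z) = -4*(R*z + 9*z) = -4*(9*z + R*z) = -36*z - 4*R*z)
p((C - 2)*2, q(3))² = (-4*0*(9 + (-3 - 2)*2))² = (-4*0*(9 - 5*2))² = (-4*0*(9 - 10))² = (-4*0*(-1))² = 0² = 0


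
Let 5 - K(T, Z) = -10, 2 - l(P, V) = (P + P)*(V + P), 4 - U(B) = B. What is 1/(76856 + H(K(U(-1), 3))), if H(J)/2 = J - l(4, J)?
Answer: 1/77186 ≈ 1.2956e-5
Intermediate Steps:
U(B) = 4 - B
l(P, V) = 2 - 2*P*(P + V) (l(P, V) = 2 - (P + P)*(V + P) = 2 - 2*P*(P + V))
K(T, Z) = 15 (K(T, Z) = 5 - 1*(-10) = 5 + 10 = 15)
H(J) = 60 + 18*J (H(J) = 2*(J - (2 - 2*4² - 2*4*J)) = 2*(J - (2 - 2*16 - 8*J)) = 2*(J - (2 - 32 - 8*J)) = 2*(J - (-30 - 8*J)) = 2*(J + (30 + 8*J)) = 2*(30 + 9*J) = 60 + 18*J)
1/(76856 + H(K(U(-1), 3))) = 1/(76856 + (60 + 18*15)) = 1/(76856 + (60 + 270)) = 1/(76856 + 330) = 1/77186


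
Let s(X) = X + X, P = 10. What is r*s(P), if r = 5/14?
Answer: 50/7 ≈ 7.1429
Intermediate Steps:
s(X) = 2*X
r = 5/14 (r = 5*(1/14) = 5/14 ≈ 0.35714)
r*s(P) = 5*(2*10)/14 = (5/14)*20 = 50/7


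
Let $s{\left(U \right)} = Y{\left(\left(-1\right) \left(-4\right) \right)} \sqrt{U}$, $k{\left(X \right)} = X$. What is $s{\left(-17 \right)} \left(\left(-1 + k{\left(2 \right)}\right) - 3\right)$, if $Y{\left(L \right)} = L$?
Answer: $- 8 i \sqrt{17} \approx - 32.985 i$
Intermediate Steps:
$s{\left(U \right)} = 4 \sqrt{U}$ ($s{\left(U \right)} = \left(-1\right) \left(-4\right) \sqrt{U} = 4 \sqrt{U}$)
$s{\left(-17 \right)} \left(\left(-1 + k{\left(2 \right)}\right) - 3\right) = 4 \sqrt{-17} \left(\left(-1 + 2\right) - 3\right) = 4 i \sqrt{17} \left(1 - 3\right) = 4 i \sqrt{17} \left(-2\right) = - 8 i \sqrt{17}$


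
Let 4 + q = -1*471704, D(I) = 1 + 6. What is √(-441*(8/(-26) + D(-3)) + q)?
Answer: 3*I*√8913047/13 ≈ 688.96*I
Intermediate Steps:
D(I) = 7
q = -471708 (q = -4 - 1*471704 = -4 - 471704 = -471708)
√(-441*(8/(-26) + D(-3)) + q) = √(-441*(8/(-26) + 7) - 471708) = √(-441*(8*(-1/26) + 7) - 471708) = √(-441*(-4/13 + 7) - 471708) = √(-441*87/13 - 471708) = √(-38367/13 - 471708) = √(-6170571/13) = 3*I*√8913047/13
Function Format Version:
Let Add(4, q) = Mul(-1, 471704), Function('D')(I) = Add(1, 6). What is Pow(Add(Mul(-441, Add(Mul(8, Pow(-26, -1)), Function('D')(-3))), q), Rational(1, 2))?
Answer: Mul(Rational(3, 13), I, Pow(8913047, Rational(1, 2))) ≈ Mul(688.96, I)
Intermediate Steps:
Function('D')(I) = 7
q = -471708 (q = Add(-4, Mul(-1, 471704)) = Add(-4, -471704) = -471708)
Pow(Add(Mul(-441, Add(Mul(8, Pow(-26, -1)), Function('D')(-3))), q), Rational(1, 2)) = Pow(Add(Mul(-441, Add(Mul(8, Pow(-26, -1)), 7)), -471708), Rational(1, 2)) = Pow(Add(Mul(-441, Add(Mul(8, Rational(-1, 26)), 7)), -471708), Rational(1, 2)) = Pow(Add(Mul(-441, Add(Rational(-4, 13), 7)), -471708), Rational(1, 2)) = Pow(Add(Mul(-441, Rational(87, 13)), -471708), Rational(1, 2)) = Pow(Add(Rational(-38367, 13), -471708), Rational(1, 2)) = Pow(Rational(-6170571, 13), Rational(1, 2)) = Mul(Rational(3, 13), I, Pow(8913047, Rational(1, 2)))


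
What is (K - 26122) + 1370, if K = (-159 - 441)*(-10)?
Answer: -18752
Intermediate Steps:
K = 6000 (K = -600*(-10) = 6000)
(K - 26122) + 1370 = (6000 - 26122) + 1370 = -20122 + 1370 = -18752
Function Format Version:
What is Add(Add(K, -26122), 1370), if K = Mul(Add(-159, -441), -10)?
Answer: -18752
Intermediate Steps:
K = 6000 (K = Mul(-600, -10) = 6000)
Add(Add(K, -26122), 1370) = Add(Add(6000, -26122), 1370) = Add(-20122, 1370) = -18752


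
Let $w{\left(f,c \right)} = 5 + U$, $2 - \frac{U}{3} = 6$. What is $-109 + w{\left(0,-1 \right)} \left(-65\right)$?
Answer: $346$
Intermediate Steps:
$U = -12$ ($U = 6 - 18 = -12$)
$w{\left(f,c \right)} = -7$ ($w{\left(f,c \right)} = 5 - 12 = -7$)
$-109 + w{\left(0,-1 \right)} \left(-65\right) = -109 - -455 = -109 + 455 = 346$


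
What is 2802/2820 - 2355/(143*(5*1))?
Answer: -154589/67210 ≈ -2.3001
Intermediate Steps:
2802/2820 - 2355/(143*(5*1)) = 2802*(1/2820) - 2355/(143*5) = 467/470 - 2355/715 = 467/470 - 2355*1/715 = 467/470 - 471/143 = -154589/67210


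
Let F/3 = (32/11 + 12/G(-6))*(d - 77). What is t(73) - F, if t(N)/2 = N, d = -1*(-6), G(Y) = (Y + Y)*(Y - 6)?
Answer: 34469/44 ≈ 783.39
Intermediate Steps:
G(Y) = 2*Y*(-6 + Y) (G(Y) = (2*Y)*(-6 + Y) = 2*Y*(-6 + Y))
d = 6
t(N) = 2*N
F = -28045/44 (F = 3*((32/11 + 12/((2*(-6)*(-6 - 6))))*(6 - 77)) = 3*((32*(1/11) + 12/((2*(-6)*(-12))))*(-71)) = 3*((32/11 + 12/144)*(-71)) = 3*((32/11 + 12*(1/144))*(-71)) = 3*((32/11 + 1/12)*(-71)) = 3*((395/132)*(-71)) = 3*(-28045/132) = -28045/44 ≈ -637.39)
t(73) - F = 2*73 - 1*(-28045/44) = 146 + 28045/44 = 34469/44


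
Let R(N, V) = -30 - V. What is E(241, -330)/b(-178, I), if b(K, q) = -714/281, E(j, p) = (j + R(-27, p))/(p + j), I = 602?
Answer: 152021/63546 ≈ 2.3923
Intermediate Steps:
E(j, p) = (-30 + j - p)/(j + p) (E(j, p) = (j + (-30 - p))/(p + j) = (-30 + j - p)/(j + p))
b(K, q) = -714/281 (b(K, q) = -714*1/281 = -714/281)
E(241, -330)/b(-178, I) = ((-30 + 241 - 1*(-330))/(241 - 330))/(-714/281) = ((-30 + 241 + 330)/(-89))*(-281/714) = -1/89*541*(-281/714) = -541/89*(-281/714) = 152021/63546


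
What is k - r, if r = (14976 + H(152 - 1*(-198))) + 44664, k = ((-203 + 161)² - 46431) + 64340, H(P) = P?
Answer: -40317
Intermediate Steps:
k = 19673 (k = ((-42)² - 46431) + 64340 = (1764 - 46431) + 64340 = -44667 + 64340 = 19673)
r = 59990 (r = (14976 + (152 - 1*(-198))) + 44664 = (14976 + (152 + 198)) + 44664 = (14976 + 350) + 44664 = 15326 + 44664 = 59990)
k - r = 19673 - 1*59990 = 19673 - 59990 = -40317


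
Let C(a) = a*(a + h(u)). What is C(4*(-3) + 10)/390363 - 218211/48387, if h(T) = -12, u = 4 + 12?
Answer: -28393381919/6296164827 ≈ -4.5096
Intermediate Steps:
u = 16
C(a) = a*(-12 + a) (C(a) = a*(a - 12) = a*(-12 + a))
C(4*(-3) + 10)/390363 - 218211/48387 = ((4*(-3) + 10)*(-12 + (4*(-3) + 10)))/390363 - 218211/48387 = ((-12 + 10)*(-12 + (-12 + 10)))*(1/390363) - 218211*1/48387 = -2*(-12 - 2)*(1/390363) - 72737/16129 = -2*(-14)*(1/390363) - 72737/16129 = 28*(1/390363) - 72737/16129 = 28/390363 - 72737/16129 = -28393381919/6296164827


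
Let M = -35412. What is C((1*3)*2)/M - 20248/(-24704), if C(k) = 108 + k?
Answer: 7439645/9112688 ≈ 0.81641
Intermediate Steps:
C((1*3)*2)/M - 20248/(-24704) = (108 + (1*3)*2)/(-35412) - 20248/(-24704) = (108 + 3*2)*(-1/35412) - 20248*(-1/24704) = (108 + 6)*(-1/35412) + 2531/3088 = 114*(-1/35412) + 2531/3088 = -19/5902 + 2531/3088 = 7439645/9112688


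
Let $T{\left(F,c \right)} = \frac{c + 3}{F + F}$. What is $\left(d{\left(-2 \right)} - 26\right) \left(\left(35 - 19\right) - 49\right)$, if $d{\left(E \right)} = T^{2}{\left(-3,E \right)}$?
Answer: $\frac{10285}{12} \approx 857.08$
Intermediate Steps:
$T{\left(F,c \right)} = \frac{3 + c}{2 F}$
$d{\left(E \right)} = \left(- \frac{1}{2} - \frac{E}{6}\right)^{2}$ ($d{\left(E \right)} = \left(\frac{3 + E}{2 \left(-3\right)}\right)^{2} = \left(\frac{1}{2} \left(- \frac{1}{3}\right) \left(3 + E\right)\right)^{2} = \left(- \frac{1}{2} - \frac{E}{6}\right)^{2}$)
$\left(d{\left(-2 \right)} - 26\right) \left(\left(35 - 19\right) - 49\right) = \left(\frac{\left(3 - 2\right)^{2}}{36} - 26\right) \left(\left(35 - 19\right) - 49\right) = \left(\frac{1^{2}}{36} - 26\right) \left(16 - 49\right) = \left(\frac{1}{36} \cdot 1 - 26\right) \left(-33\right) = \left(\frac{1}{36} - 26\right) \left(-33\right) = \left(- \frac{935}{36}\right) \left(-33\right) = \frac{10285}{12}$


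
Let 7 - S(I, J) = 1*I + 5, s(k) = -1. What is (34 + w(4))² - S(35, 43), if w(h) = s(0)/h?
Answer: 18753/16 ≈ 1172.1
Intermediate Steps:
S(I, J) = 2 - I (S(I, J) = 7 - (1*I + 5) = 7 - (I + 5) = 7 - (5 + I) = 7 + (-5 - I) = 2 - I)
w(h) = -1/h
(34 + w(4))² - S(35, 43) = (34 - 1/4)² - (2 - 1*35) = (34 - 1*¼)² - (2 - 35) = (34 - ¼)² - 1*(-33) = (135/4)² + 33 = 18225/16 + 33 = 18753/16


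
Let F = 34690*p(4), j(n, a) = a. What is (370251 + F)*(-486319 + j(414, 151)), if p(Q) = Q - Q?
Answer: -180004188168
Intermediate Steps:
p(Q) = 0
F = 0 (F = 34690*0 = 0)
(370251 + F)*(-486319 + j(414, 151)) = (370251 + 0)*(-486319 + 151) = 370251*(-486168) = -180004188168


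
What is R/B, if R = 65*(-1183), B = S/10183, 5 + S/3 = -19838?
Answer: 783021785/59529 ≈ 13154.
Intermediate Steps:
S = -59529 (S = -15 + 3*(-19838) = -15 - 59514 = -59529)
B = -59529/10183 ≈ -5.8459
R = -76895
R/B = -76895/(-59529/10183) = -76895*(-10183/59529) = 783021785/59529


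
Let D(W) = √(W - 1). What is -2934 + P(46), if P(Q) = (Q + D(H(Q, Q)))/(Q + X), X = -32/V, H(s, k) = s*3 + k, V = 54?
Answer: -1797921/613 + 27*√183/1226 ≈ -2932.7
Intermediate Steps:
H(s, k) = k + 3*s (H(s, k) = 3*s + k = k + 3*s)
D(W) = √(-1 + W)
X = -16/27 (X = -32/54 = -32*1/54 = -16/27 ≈ -0.59259)
P(Q) = (Q + √(-1 + 4*Q))/(-16/27 + Q) (P(Q) = (Q + √(-1 + (Q + 3*Q)))/(Q - 16/27) = (Q + √(-1 + 4*Q))/(-16/27 + Q))
-2934 + P(46) = -2934 + 27*(46 + √(-1 + 4*46))/(-16 + 27*46) = -2934 + 27*(46 + √(-1 + 184))/(-16 + 1242) = -2934 + 27*(46 + √183)/1226 = -2934 + 27*(1/1226)*(46 + √183) = -2934 + (621/613 + 27*√183/1226) = -1797921/613 + 27*√183/1226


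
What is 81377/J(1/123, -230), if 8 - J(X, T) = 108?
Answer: -81377/100 ≈ -813.77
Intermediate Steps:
J(X, T) = -100 (J(X, T) = 8 - 1*108 = 8 - 108 = -100)
81377/J(1/123, -230) = 81377/(-100) = 81377*(-1/100) = -81377/100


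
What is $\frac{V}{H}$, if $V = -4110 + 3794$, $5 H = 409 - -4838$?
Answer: $- \frac{1580}{5247} \approx -0.30112$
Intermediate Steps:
$H = \frac{5247}{5}$ ($H = \frac{409 - -4838}{5} = \frac{409 + 4838}{5} = \frac{1}{5} \cdot 5247 = \frac{5247}{5} \approx 1049.4$)
$V = -316$
$\frac{V}{H} = - \frac{316}{\frac{5247}{5}} = \left(-316\right) \frac{5}{5247} = - \frac{1580}{5247}$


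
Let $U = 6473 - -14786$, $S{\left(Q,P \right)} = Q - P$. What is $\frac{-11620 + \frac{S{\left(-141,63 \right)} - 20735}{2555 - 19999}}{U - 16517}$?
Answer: $- \frac{202678341}{82719448} \approx -2.4502$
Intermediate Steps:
$U = 21259$ ($U = 6473 + 14786 = 21259$)
$\frac{-11620 + \frac{S{\left(-141,63 \right)} - 20735}{2555 - 19999}}{U - 16517} = \frac{-11620 + \frac{\left(-141 - 63\right) - 20735}{2555 - 19999}}{21259 - 16517} = \frac{-11620 + \frac{\left(-141 - 63\right) - 20735}{-17444}}{4742} = \left(-11620 + \left(-204 - 20735\right) \left(- \frac{1}{17444}\right)\right) \frac{1}{4742} = \left(-11620 - - \frac{20939}{17444}\right) \frac{1}{4742} = \left(-11620 + \frac{20939}{17444}\right) \frac{1}{4742} = \left(- \frac{202678341}{17444}\right) \frac{1}{4742} = - \frac{202678341}{82719448}$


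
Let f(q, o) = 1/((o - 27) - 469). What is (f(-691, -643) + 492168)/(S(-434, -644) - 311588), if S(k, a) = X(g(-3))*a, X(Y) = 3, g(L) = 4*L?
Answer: -560579351/357099280 ≈ -1.5698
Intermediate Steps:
f(q, o) = 1/(-496 + o) (f(q, o) = 1/((-27 + o) - 469) = 1/(-496 + o))
S(k, a) = 3*a
(f(-691, -643) + 492168)/(S(-434, -644) - 311588) = (1/(-496 - 643) + 492168)/(3*(-644) - 311588) = (1/(-1139) + 492168)/(-1932 - 311588) = (-1/1139 + 492168)/(-313520) = (560579351/1139)*(-1/313520) = -560579351/357099280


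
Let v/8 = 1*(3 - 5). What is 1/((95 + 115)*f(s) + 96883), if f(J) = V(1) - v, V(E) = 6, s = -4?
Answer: 1/101503 ≈ 9.8519e-6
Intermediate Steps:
v = -16 (v = 8*(1*(3 - 5)) = 8*(1*(-2)) = 8*(-2) = -16)
f(J) = 22 (f(J) = 6 - 1*(-16) = 6 + 16 = 22)
1/((95 + 115)*f(s) + 96883) = 1/((95 + 115)*22 + 96883) = 1/(210*22 + 96883) = 1/(4620 + 96883) = 1/101503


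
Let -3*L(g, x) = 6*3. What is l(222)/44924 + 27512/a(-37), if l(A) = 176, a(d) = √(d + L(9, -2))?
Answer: 4/1021 - 27512*I*√43/43 ≈ 0.0039177 - 4195.5*I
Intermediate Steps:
L(g, x) = -6 (L(g, x) = -2*3 = -⅓*18 = -6)
a(d) = √(-6 + d) (a(d) = √(d - 6) = √(-6 + d))
l(222)/44924 + 27512/a(-37) = 176/44924 + 27512/(√(-6 - 37)) = 176*(1/44924) + 27512/(√(-43)) = 4/1021 + 27512/((I*√43)) = 4/1021 + 27512*(-I*√43/43) = 4/1021 - 27512*I*√43/43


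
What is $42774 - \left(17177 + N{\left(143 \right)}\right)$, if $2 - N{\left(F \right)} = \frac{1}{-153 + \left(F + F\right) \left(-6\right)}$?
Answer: $\frac{47837054}{1869} \approx 25595.0$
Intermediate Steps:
$N{\left(F \right)} = 2 - \frac{1}{-153 - 12 F}$ ($N{\left(F \right)} = 2 - \frac{1}{-153 + \left(F + F\right) \left(-6\right)} = 2 - \frac{1}{-153 + 2 F \left(-6\right)} = 2 - \frac{1}{-153 - 12 F}$)
$42774 - \left(17177 + N{\left(143 \right)}\right) = 42774 - \left(17177 + \frac{307 + 24 \cdot 143}{3 \left(51 + 4 \cdot 143\right)}\right) = 42774 - \left(17177 + \frac{307 + 3432}{3 \left(51 + 572\right)}\right) = 42774 - \left(17177 + \frac{1}{3} \cdot \frac{1}{623} \cdot 3739\right) = 42774 - \frac{32107552}{1869} = \frac{47837054}{1869}$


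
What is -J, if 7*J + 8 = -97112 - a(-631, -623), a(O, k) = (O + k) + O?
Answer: 13605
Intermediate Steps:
a(O, k) = k + 2*O
J = -13605 (J = -8/7 + (-97112 - (-623 + 2*(-631)))/7 = -8/7 + (-97112 - (-623 - 1262))/7 = -8/7 + (-97112 - 1*(-1885))/7 = -8/7 + (-97112 + 1885)/7 = -8/7 + (⅐)*(-95227) = -8/7 - 95227/7 = -13605)
-J = -1*(-13605) = 13605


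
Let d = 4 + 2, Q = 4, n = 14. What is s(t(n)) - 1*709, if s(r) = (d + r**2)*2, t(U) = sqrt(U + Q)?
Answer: -661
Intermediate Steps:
t(U) = sqrt(4 + U) (t(U) = sqrt(U + 4) = sqrt(4 + U))
d = 6
s(r) = 12 + 2*r**2 (s(r) = (6 + r**2)*2 = 12 + 2*r**2)
s(t(n)) - 1*709 = (12 + 2*(sqrt(4 + 14))**2) - 1*709 = (12 + 2*(sqrt(18))**2) - 709 = (12 + 2*(3*sqrt(2))**2) - 709 = (12 + 2*18) - 709 = (12 + 36) - 709 = 48 - 709 = -661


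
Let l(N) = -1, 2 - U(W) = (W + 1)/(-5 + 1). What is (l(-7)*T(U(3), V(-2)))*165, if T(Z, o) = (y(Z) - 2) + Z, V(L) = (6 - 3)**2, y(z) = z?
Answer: -660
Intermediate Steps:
U(W) = 9/4 + W/4 (U(W) = 2 - (W + 1)/(-5 + 1) = 2 - (1 + W)/(-4) = 2 - (1 + W)*(-1)/4 = 2 - (-1/4 - W/4) = 2 + (1/4 + W/4) = 9/4 + W/4)
V(L) = 9 (V(L) = 3**2 = 9)
T(Z, o) = -2 + 2*Z (T(Z, o) = (Z - 2) + Z = (-2 + Z) + Z = -2 + 2*Z)
(l(-7)*T(U(3), V(-2)))*165 = -(-2 + 2*(9/4 + (1/4)*3))*165 = -(-2 + 2*(9/4 + 3/4))*165 = -(-2 + 2*3)*165 = -(-2 + 6)*165 = -1*4*165 = -4*165 = -660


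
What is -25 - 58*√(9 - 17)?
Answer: -25 - 116*I*√2 ≈ -25.0 - 164.05*I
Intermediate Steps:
-25 - 58*√(9 - 17) = -25 - 116*I*√2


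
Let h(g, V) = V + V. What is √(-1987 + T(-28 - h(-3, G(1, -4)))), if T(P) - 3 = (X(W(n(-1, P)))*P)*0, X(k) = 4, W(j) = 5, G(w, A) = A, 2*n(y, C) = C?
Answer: 8*I*√31 ≈ 44.542*I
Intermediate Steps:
n(y, C) = C/2
h(g, V) = 2*V
T(P) = 3 (T(P) = 3 + (4*P)*0 = 3 + 0 = 3)
√(-1987 + T(-28 - h(-3, G(1, -4)))) = √(-1987 + 3) = √(-1984) = 8*I*√31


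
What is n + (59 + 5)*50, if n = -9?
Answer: 3191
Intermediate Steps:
n + (59 + 5)*50 = -9 + (59 + 5)*50 = -9 + 64*50 = -9 + 3200 = 3191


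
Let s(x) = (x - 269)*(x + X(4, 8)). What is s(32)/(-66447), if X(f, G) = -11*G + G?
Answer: -1264/7383 ≈ -0.17120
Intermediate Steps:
X(f, G) = -10*G
s(x) = (-269 + x)*(-80 + x) (s(x) = (x - 269)*(x - 10*8) = (-269 + x)*(x - 80) = (-269 + x)*(-80 + x))
s(32)/(-66447) = (21520 + 32² - 349*32)/(-66447) = (21520 + 1024 - 11168)*(-1/66447) = 11376*(-1/66447) = -1264/7383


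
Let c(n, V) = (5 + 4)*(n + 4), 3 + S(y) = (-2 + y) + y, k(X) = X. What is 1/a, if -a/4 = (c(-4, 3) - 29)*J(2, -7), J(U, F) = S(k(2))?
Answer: -1/116 ≈ -0.0086207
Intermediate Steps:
S(y) = -5 + 2*y (S(y) = -3 + ((-2 + y) + y) = -3 + (-2 + 2*y) = -5 + 2*y)
J(U, F) = -1 (J(U, F) = -5 + 2*2 = -5 + 4 = -1)
c(n, V) = 36 + 9*n (c(n, V) = 9*(4 + n) = 36 + 9*n)
a = -116 (a = -4*((36 + 9*(-4)) - 29)*(-1) = -4*((36 - 36) - 29)*(-1) = -4*(0 - 29)*(-1) = -(-116)*(-1) = -4*29 = -116)
1/a = 1/(-116) = -1/116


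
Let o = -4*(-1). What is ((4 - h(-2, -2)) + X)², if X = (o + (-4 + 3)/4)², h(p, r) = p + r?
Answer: 124609/256 ≈ 486.75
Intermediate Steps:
o = 4
X = 225/16 (X = (4 + (-4 + 3)/4)² = (4 - 1*¼)² = (4 - ¼)² = (15/4)² = 225/16 ≈ 14.063)
((4 - h(-2, -2)) + X)² = ((4 - (-2 - 2)) + 225/16)² = ((4 - 1*(-4)) + 225/16)² = ((4 + 4) + 225/16)² = (8 + 225/16)² = (353/16)² = 124609/256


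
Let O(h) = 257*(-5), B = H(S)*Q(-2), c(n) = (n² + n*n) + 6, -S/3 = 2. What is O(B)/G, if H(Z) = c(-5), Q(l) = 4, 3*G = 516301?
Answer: -3855/516301 ≈ -0.0074666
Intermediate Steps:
S = -6 (S = -3*2 = -6)
G = 516301/3 (G = (⅓)*516301 = 516301/3 ≈ 1.7210e+5)
c(n) = 6 + 2*n² (c(n) = (n² + n²) + 6 = 2*n² + 6 = 6 + 2*n²)
H(Z) = 56 (H(Z) = 6 + 2*(-5)² = 6 + 2*25 = 6 + 50 = 56)
B = 224 (B = 56*4 = 224)
O(h) = -1285
O(B)/G = -1285/516301/3 = -1285*3/516301 = -3855/516301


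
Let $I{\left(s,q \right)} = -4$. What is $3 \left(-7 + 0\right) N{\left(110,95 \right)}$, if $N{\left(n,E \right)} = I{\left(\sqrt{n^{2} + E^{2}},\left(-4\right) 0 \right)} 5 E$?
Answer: $39900$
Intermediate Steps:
$N{\left(n,E \right)} = - 20 E$ ($N{\left(n,E \right)} = \left(-4\right) 5 E = - 20 E$)
$3 \left(-7 + 0\right) N{\left(110,95 \right)} = 3 \left(-7 + 0\right) \left(\left(-20\right) 95\right) = 3 \left(-7\right) \left(-1900\right) = \left(-21\right) \left(-1900\right) = 39900$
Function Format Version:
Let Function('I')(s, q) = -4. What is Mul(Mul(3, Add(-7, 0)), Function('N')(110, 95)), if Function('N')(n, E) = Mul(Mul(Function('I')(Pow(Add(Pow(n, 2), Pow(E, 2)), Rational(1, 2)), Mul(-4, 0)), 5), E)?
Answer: 39900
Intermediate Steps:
Function('N')(n, E) = Mul(-20, E) (Function('N')(n, E) = Mul(Mul(-4, 5), E) = Mul(-20, E))
Mul(Mul(3, Add(-7, 0)), Function('N')(110, 95)) = Mul(Mul(3, Add(-7, 0)), Mul(-20, 95)) = Mul(Mul(3, -7), -1900) = Mul(-21, -1900) = 39900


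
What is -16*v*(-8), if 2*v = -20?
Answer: -1280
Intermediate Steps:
v = -10 (v = (½)*(-20) = -10)
-16*v*(-8) = -16*(-10)*(-8) = 160*(-8) = -1280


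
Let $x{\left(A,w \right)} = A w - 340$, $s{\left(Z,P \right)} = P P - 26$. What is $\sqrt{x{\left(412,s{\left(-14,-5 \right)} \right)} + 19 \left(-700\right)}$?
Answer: $2 i \sqrt{3513} \approx 118.54 i$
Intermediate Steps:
$s{\left(Z,P \right)} = -26 + P^{2}$ ($s{\left(Z,P \right)} = P^{2} - 26 = -26 + P^{2}$)
$x{\left(A,w \right)} = -340 + A w$
$\sqrt{x{\left(412,s{\left(-14,-5 \right)} \right)} + 19 \left(-700\right)} = \sqrt{\left(-340 + 412 \left(-26 + \left(-5\right)^{2}\right)\right) + 19 \left(-700\right)} = \sqrt{\left(-340 + 412 \left(-26 + 25\right)\right) - 13300} = \sqrt{\left(-340 + 412 \left(-1\right)\right) - 13300} = \sqrt{\left(-340 - 412\right) - 13300} = \sqrt{-752 - 13300} = \sqrt{-14052} = 2 i \sqrt{3513}$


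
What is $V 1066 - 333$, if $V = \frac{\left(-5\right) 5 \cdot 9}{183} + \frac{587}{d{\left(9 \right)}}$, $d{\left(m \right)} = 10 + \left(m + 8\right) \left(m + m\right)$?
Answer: $\frac{3243577}{9638} \approx 336.54$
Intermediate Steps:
$d{\left(m \right)} = 10 + 2 m \left(8 + m\right)$ ($d{\left(m \right)} = 10 + \left(8 + m\right) 2 m = 10 + 2 m \left(8 + m\right)$)
$V = \frac{12107}{19276}$ ($V = \frac{\left(-5\right) 5 \cdot 9}{183} + \frac{587}{10 + 2 \cdot 9^{2} + 16 \cdot 9} = \left(-25\right) 9 \cdot \frac{1}{183} + \frac{587}{10 + 2 \cdot 81 + 144} = \left(-225\right) \frac{1}{183} + \frac{587}{10 + 162 + 144} = - \frac{75}{61} + \frac{587}{316} = \frac{12107}{19276} \approx 0.62809$)
$V 1066 - 333 = \frac{12107}{19276} \cdot 1066 - 333 = \frac{6453031}{9638} - 333 = \frac{3243577}{9638}$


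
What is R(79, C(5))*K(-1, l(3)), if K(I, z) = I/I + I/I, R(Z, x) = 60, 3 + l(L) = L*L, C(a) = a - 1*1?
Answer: 120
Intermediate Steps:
C(a) = -1 + a (C(a) = a - 1 = -1 + a)
l(L) = -3 + L² (l(L) = -3 + L*L = -3 + L²)
K(I, z) = 2 (K(I, z) = 1 + 1 = 2)
R(79, C(5))*K(-1, l(3)) = 60*2 = 120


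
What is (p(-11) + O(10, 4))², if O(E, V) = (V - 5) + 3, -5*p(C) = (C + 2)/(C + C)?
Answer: 44521/12100 ≈ 3.6794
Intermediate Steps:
p(C) = -(2 + C)/(10*C) (p(C) = -(C + 2)/(5*(C + C)) = -(2 + C)/(5*(2*C)) = -(2 + C)*1/(2*C)/5 = -(2 + C)/(10*C))
O(E, V) = -2 + V (O(E, V) = (-5 + V) + 3 = -2 + V)
(p(-11) + O(10, 4))² = ((⅒)*(-2 - 1*(-11))/(-11) + (-2 + 4))² = ((⅒)*(-1/11)*(-2 + 11) + 2)² = ((⅒)*(-1/11)*9 + 2)² = (-9/110 + 2)² = (211/110)² = 44521/12100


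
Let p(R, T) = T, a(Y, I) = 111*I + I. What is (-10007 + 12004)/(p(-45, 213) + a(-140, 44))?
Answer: 1997/5141 ≈ 0.38845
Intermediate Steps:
a(Y, I) = 112*I
(-10007 + 12004)/(p(-45, 213) + a(-140, 44)) = (-10007 + 12004)/(213 + 112*44) = 1997/(213 + 4928) = 1997/5141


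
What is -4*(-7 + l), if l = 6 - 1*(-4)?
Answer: -12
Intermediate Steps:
l = 10 (l = 6 + 4 = 10)
-4*(-7 + l) = -4*(-7 + 10) = -4*3 = -12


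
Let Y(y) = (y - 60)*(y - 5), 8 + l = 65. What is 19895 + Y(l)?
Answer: 19739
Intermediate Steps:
l = 57 (l = -8 + 65 = 57)
Y(y) = (-60 + y)*(-5 + y)
19895 + Y(l) = 19895 + (300 + 57² - 65*57) = 19895 + (300 + 3249 - 3705) = 19895 - 156 = 19739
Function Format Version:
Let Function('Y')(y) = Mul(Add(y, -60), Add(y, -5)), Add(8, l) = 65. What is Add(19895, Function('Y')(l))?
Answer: 19739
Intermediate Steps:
l = 57 (l = Add(-8, 65) = 57)
Function('Y')(y) = Mul(Add(-60, y), Add(-5, y))
Add(19895, Function('Y')(l)) = Add(19895, Add(300, Pow(57, 2), Mul(-65, 57))) = Add(19895, Add(300, 3249, -3705)) = Add(19895, -156) = 19739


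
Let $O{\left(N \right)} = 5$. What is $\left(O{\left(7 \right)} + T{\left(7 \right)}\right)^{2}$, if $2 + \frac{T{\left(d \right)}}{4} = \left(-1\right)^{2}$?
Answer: $1$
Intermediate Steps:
$T{\left(d \right)} = -4$ ($T{\left(d \right)} = -8 + 4 \left(-1\right)^{2} = -8 + 4 \cdot 1 = -8 + 4 = -4$)
$\left(O{\left(7 \right)} + T{\left(7 \right)}\right)^{2} = \left(5 - 4\right)^{2} = 1^{2} = 1$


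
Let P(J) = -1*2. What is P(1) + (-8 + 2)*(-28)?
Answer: 166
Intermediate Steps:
P(J) = -2
P(1) + (-8 + 2)*(-28) = -2 + (-8 + 2)*(-28) = -2 - 6*(-28) = -2 + 168 = 166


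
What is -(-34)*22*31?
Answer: 23188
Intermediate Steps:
-(-34)*22*31 = -34*(-22)*31 = 748*31 = 23188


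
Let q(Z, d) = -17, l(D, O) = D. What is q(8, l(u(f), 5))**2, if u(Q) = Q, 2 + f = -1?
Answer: 289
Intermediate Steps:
f = -3 (f = -2 - 1 = -3)
q(8, l(u(f), 5))**2 = (-17)**2 = 289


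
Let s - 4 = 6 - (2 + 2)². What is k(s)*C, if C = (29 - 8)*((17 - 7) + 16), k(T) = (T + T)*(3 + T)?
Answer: 19656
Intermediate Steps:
s = -6 (s = 4 + (6 - (2 + 2)²) = 4 + (6 - 1*4²) = 4 + (6 - 1*16) = 4 + (6 - 16) = 4 - 10 = -6)
k(T) = 2*T*(3 + T) (k(T) = (2*T)*(3 + T) = 2*T*(3 + T))
C = 546 (C = 21*(10 + 16) = 21*26 = 546)
k(s)*C = (2*(-6)*(3 - 6))*546 = (2*(-6)*(-3))*546 = 36*546 = 19656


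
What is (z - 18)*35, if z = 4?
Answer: -490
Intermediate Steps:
(z - 18)*35 = (4 - 18)*35 = -14*35 = -490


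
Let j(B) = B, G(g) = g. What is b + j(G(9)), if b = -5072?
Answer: -5063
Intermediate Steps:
b + j(G(9)) = -5072 + 9 = -5063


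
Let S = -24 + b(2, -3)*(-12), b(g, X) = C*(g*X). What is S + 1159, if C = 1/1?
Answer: 1207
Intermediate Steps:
C = 1
b(g, X) = X*g (b(g, X) = 1*(g*X) = 1*(X*g) = X*g)
S = 48 (S = -24 - 3*2*(-12) = -24 - 6*(-12) = -24 + 72 = 48)
S + 1159 = 48 + 1159 = 1207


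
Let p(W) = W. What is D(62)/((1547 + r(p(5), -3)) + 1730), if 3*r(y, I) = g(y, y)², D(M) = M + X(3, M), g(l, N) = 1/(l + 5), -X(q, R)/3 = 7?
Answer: 12300/983101 ≈ 0.012511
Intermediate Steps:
X(q, R) = -21 (X(q, R) = -3*7 = -21)
g(l, N) = 1/(5 + l)
D(M) = -21 + M (D(M) = M - 21 = -21 + M)
r(y, I) = 1/(3*(5 + y)²) (r(y, I) = (1/(5 + y))²/3 = 1/(3*(5 + y)²))
D(62)/((1547 + r(p(5), -3)) + 1730) = (-21 + 62)/((1547 + 1/(3*(5 + 5)²)) + 1730) = 41/((1547 + (⅓)/10²) + 1730) = 41/((1547 + (⅓)*(1/100)) + 1730) = 41/((1547 + 1/300) + 1730) = 41/(464101/300 + 1730) = 41/(983101/300) = 41*(300/983101) = 12300/983101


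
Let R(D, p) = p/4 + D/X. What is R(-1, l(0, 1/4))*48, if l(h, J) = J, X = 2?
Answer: -21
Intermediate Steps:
R(D, p) = D/2 + p/4 (R(D, p) = p/4 + D/2 = D/2 + p/4)
R(-1, l(0, 1/4))*48 = ((1/2)*(-1) + (1/4)/4)*48 = (-1/2 + (1/4)*(1/4))*48 = (-1/2 + 1/16)*48 = -7/16*48 = -21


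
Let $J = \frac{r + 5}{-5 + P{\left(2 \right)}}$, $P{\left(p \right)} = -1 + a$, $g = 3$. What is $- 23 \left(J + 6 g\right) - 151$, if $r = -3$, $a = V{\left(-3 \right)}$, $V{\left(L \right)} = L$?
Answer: $- \frac{5039}{9} \approx -559.89$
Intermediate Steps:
$a = -3$
$P{\left(p \right)} = -4$ ($P{\left(p \right)} = -1 - 3 = -4$)
$J = - \frac{2}{9}$ ($J = \frac{-3 + 5}{-5 - 4} = \frac{2}{-9} = 2 \left(- \frac{1}{9}\right) = - \frac{2}{9} \approx -0.22222$)
$- 23 \left(J + 6 g\right) - 151 = - 23 \left(- \frac{2}{9} + 6 \cdot 3\right) - 151 = - 23 \left(- \frac{2}{9} + 18\right) - 151 = \left(-23\right) \frac{160}{9} - 151 = - \frac{3680}{9} - 151 = - \frac{5039}{9}$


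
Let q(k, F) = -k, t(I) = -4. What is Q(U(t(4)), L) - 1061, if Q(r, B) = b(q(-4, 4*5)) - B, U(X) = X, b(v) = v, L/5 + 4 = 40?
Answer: -1237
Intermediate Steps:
L = 180 (L = -20 + 5*40 = -20 + 200 = 180)
Q(r, B) = 4 - B (Q(r, B) = -1*(-4) - B = 4 - B)
Q(U(t(4)), L) - 1061 = (4 - 1*180) - 1061 = (4 - 180) - 1061 = -176 - 1061 = -1237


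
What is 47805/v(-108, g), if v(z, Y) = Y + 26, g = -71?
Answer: -3187/3 ≈ -1062.3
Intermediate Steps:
v(z, Y) = 26 + Y
47805/v(-108, g) = 47805/(26 - 71) = 47805/(-45) = 47805*(-1/45) = -3187/3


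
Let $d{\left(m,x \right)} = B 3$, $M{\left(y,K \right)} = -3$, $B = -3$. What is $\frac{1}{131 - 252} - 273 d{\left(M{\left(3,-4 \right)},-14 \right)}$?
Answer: $\frac{297296}{121} \approx 2457.0$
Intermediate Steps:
$d{\left(m,x \right)} = -9$ ($d{\left(m,x \right)} = \left(-3\right) 3 = -9$)
$\frac{1}{131 - 252} - 273 d{\left(M{\left(3,-4 \right)},-14 \right)} = \frac{1}{131 - 252} - -2457 = \frac{1}{-121} + 2457 = - \frac{1}{121} + 2457 = \frac{297296}{121}$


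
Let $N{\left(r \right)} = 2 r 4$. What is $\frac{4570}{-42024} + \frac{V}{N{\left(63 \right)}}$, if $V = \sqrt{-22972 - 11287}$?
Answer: $- \frac{2285}{21012} + \frac{i \sqrt{34259}}{504} \approx -0.10875 + 0.36725 i$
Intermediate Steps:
$V = i \sqrt{34259}$ ($V = \sqrt{-34259} = i \sqrt{34259} \approx 185.09 i$)
$N{\left(r \right)} = 8 r$
$\frac{4570}{-42024} + \frac{V}{N{\left(63 \right)}} = \frac{4570}{-42024} + \frac{i \sqrt{34259}}{8 \cdot 63} = 4570 \left(- \frac{1}{42024}\right) + \frac{i \sqrt{34259}}{504} = - \frac{2285}{21012} + i \sqrt{34259} \cdot \frac{1}{504} = - \frac{2285}{21012} + \frac{i \sqrt{34259}}{504}$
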